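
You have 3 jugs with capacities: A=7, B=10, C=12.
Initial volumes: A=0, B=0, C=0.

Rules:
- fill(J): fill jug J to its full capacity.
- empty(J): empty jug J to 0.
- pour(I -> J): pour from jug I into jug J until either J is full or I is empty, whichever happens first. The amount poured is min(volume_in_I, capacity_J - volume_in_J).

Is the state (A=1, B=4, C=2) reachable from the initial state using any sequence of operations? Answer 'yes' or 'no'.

Answer: no

Derivation:
BFS explored all 550 reachable states.
Reachable set includes: (0,0,0), (0,0,1), (0,0,2), (0,0,3), (0,0,4), (0,0,5), (0,0,6), (0,0,7), (0,0,8), (0,0,9), (0,0,10), (0,0,11) ...
Target (A=1, B=4, C=2) not in reachable set → no.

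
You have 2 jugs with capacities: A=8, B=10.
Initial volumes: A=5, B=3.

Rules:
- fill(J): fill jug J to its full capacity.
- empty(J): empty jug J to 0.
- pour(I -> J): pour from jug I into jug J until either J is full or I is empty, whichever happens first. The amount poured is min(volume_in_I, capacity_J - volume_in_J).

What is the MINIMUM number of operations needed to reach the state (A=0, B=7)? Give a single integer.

Answer: 3

Derivation:
BFS from (A=5, B=3). One shortest path:
  1. fill(B) -> (A=5 B=10)
  2. pour(B -> A) -> (A=8 B=7)
  3. empty(A) -> (A=0 B=7)
Reached target in 3 moves.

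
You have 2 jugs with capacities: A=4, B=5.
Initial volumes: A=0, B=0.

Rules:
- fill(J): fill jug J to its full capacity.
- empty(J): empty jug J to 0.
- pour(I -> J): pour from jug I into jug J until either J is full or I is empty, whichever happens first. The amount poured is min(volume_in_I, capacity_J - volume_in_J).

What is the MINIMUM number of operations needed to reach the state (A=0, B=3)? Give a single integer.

BFS from (A=0, B=0). One shortest path:
  1. fill(A) -> (A=4 B=0)
  2. pour(A -> B) -> (A=0 B=4)
  3. fill(A) -> (A=4 B=4)
  4. pour(A -> B) -> (A=3 B=5)
  5. empty(B) -> (A=3 B=0)
  6. pour(A -> B) -> (A=0 B=3)
Reached target in 6 moves.

Answer: 6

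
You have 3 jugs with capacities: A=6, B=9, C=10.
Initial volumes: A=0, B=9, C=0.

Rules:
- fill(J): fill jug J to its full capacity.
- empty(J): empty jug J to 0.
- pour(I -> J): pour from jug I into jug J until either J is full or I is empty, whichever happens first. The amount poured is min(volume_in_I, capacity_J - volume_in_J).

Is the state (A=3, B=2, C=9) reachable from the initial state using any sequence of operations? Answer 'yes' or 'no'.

BFS explored all 410 reachable states.
Reachable set includes: (0,0,0), (0,0,1), (0,0,2), (0,0,3), (0,0,4), (0,0,5), (0,0,6), (0,0,7), (0,0,8), (0,0,9), (0,0,10), (0,1,0) ...
Target (A=3, B=2, C=9) not in reachable set → no.

Answer: no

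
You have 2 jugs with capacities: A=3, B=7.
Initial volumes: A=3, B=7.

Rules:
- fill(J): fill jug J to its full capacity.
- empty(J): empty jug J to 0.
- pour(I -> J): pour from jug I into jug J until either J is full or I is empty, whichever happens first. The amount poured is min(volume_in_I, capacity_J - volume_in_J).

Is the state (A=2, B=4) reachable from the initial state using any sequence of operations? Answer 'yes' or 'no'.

BFS explored all 20 reachable states.
Reachable set includes: (0,0), (0,1), (0,2), (0,3), (0,4), (0,5), (0,6), (0,7), (1,0), (1,7), (2,0), (2,7) ...
Target (A=2, B=4) not in reachable set → no.

Answer: no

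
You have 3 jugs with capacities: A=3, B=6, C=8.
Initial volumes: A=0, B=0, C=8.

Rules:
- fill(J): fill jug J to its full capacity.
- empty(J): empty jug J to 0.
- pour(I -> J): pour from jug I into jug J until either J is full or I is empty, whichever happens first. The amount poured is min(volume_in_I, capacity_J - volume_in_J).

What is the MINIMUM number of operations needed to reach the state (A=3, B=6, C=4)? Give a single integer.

BFS from (A=0, B=0, C=8). One shortest path:
  1. fill(A) -> (A=3 B=0 C=8)
  2. pour(C -> B) -> (A=3 B=6 C=2)
  3. empty(B) -> (A=3 B=0 C=2)
  4. pour(C -> B) -> (A=3 B=2 C=0)
  5. fill(C) -> (A=3 B=2 C=8)
  6. pour(C -> B) -> (A=3 B=6 C=4)
Reached target in 6 moves.

Answer: 6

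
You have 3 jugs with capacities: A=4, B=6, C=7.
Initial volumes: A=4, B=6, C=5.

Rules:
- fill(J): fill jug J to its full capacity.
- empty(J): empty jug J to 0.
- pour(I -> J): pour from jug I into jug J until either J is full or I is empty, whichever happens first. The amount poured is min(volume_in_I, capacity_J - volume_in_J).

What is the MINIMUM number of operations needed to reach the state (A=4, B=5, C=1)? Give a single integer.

BFS from (A=4, B=6, C=5). One shortest path:
  1. empty(C) -> (A=4 B=6 C=0)
  2. pour(B -> C) -> (A=4 B=0 C=6)
  3. pour(A -> C) -> (A=3 B=0 C=7)
  4. pour(C -> B) -> (A=3 B=6 C=1)
  5. pour(B -> A) -> (A=4 B=5 C=1)
Reached target in 5 moves.

Answer: 5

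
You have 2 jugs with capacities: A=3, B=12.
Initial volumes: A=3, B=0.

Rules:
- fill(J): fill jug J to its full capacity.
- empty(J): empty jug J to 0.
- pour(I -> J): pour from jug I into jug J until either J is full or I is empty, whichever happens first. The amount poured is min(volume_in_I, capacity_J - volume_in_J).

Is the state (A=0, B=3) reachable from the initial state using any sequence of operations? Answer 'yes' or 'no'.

BFS from (A=3, B=0):
  1. pour(A -> B) -> (A=0 B=3)
Target reached → yes.

Answer: yes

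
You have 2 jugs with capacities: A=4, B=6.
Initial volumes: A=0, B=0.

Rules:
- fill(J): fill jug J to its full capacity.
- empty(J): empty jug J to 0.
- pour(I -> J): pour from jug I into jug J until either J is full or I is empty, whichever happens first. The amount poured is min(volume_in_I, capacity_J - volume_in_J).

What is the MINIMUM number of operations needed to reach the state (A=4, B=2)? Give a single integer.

BFS from (A=0, B=0). One shortest path:
  1. fill(B) -> (A=0 B=6)
  2. pour(B -> A) -> (A=4 B=2)
Reached target in 2 moves.

Answer: 2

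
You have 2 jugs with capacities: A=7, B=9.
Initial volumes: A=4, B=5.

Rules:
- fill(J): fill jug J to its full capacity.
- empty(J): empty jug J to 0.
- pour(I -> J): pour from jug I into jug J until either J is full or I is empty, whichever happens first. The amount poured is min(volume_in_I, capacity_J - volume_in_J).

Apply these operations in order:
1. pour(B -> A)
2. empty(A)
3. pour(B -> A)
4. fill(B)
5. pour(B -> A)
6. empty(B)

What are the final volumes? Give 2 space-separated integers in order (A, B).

Answer: 7 0

Derivation:
Step 1: pour(B -> A) -> (A=7 B=2)
Step 2: empty(A) -> (A=0 B=2)
Step 3: pour(B -> A) -> (A=2 B=0)
Step 4: fill(B) -> (A=2 B=9)
Step 5: pour(B -> A) -> (A=7 B=4)
Step 6: empty(B) -> (A=7 B=0)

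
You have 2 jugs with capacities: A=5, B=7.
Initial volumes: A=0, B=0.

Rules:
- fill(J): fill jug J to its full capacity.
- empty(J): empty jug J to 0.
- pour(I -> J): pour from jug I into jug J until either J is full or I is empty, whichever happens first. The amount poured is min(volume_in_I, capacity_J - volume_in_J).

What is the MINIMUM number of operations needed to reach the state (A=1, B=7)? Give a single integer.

BFS from (A=0, B=0). One shortest path:
  1. fill(A) -> (A=5 B=0)
  2. pour(A -> B) -> (A=0 B=5)
  3. fill(A) -> (A=5 B=5)
  4. pour(A -> B) -> (A=3 B=7)
  5. empty(B) -> (A=3 B=0)
  6. pour(A -> B) -> (A=0 B=3)
  7. fill(A) -> (A=5 B=3)
  8. pour(A -> B) -> (A=1 B=7)
Reached target in 8 moves.

Answer: 8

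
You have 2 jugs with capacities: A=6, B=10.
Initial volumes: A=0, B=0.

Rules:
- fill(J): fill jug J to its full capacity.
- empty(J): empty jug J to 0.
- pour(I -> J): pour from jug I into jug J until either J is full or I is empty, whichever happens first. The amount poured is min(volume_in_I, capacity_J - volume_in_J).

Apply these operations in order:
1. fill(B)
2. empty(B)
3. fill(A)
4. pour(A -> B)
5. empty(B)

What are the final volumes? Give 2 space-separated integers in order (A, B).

Step 1: fill(B) -> (A=0 B=10)
Step 2: empty(B) -> (A=0 B=0)
Step 3: fill(A) -> (A=6 B=0)
Step 4: pour(A -> B) -> (A=0 B=6)
Step 5: empty(B) -> (A=0 B=0)

Answer: 0 0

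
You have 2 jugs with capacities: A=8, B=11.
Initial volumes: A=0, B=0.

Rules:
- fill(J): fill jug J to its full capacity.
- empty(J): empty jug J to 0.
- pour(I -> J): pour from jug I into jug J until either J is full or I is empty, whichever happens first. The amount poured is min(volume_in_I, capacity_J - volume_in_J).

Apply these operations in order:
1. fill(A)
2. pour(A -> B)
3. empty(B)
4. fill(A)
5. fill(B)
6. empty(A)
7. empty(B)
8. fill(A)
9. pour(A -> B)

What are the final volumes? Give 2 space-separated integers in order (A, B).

Step 1: fill(A) -> (A=8 B=0)
Step 2: pour(A -> B) -> (A=0 B=8)
Step 3: empty(B) -> (A=0 B=0)
Step 4: fill(A) -> (A=8 B=0)
Step 5: fill(B) -> (A=8 B=11)
Step 6: empty(A) -> (A=0 B=11)
Step 7: empty(B) -> (A=0 B=0)
Step 8: fill(A) -> (A=8 B=0)
Step 9: pour(A -> B) -> (A=0 B=8)

Answer: 0 8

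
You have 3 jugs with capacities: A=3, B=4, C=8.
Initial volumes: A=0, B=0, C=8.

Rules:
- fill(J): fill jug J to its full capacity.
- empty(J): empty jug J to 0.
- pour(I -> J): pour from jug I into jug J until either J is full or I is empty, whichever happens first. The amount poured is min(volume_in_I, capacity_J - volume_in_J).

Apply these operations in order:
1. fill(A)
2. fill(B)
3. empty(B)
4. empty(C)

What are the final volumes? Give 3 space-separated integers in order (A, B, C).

Step 1: fill(A) -> (A=3 B=0 C=8)
Step 2: fill(B) -> (A=3 B=4 C=8)
Step 3: empty(B) -> (A=3 B=0 C=8)
Step 4: empty(C) -> (A=3 B=0 C=0)

Answer: 3 0 0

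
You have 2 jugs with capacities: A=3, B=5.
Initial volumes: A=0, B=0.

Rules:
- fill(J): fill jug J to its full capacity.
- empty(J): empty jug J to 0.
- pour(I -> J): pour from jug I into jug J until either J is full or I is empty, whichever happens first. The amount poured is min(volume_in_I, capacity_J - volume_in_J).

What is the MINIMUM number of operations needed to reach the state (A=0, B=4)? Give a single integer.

BFS from (A=0, B=0). One shortest path:
  1. fill(B) -> (A=0 B=5)
  2. pour(B -> A) -> (A=3 B=2)
  3. empty(A) -> (A=0 B=2)
  4. pour(B -> A) -> (A=2 B=0)
  5. fill(B) -> (A=2 B=5)
  6. pour(B -> A) -> (A=3 B=4)
  7. empty(A) -> (A=0 B=4)
Reached target in 7 moves.

Answer: 7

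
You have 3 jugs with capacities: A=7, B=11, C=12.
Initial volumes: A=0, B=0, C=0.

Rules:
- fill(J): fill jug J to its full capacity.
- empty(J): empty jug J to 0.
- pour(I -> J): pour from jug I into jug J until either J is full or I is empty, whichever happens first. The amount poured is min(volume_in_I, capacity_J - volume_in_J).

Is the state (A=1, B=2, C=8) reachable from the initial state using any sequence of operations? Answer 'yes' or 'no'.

Answer: no

Derivation:
BFS explored all 588 reachable states.
Reachable set includes: (0,0,0), (0,0,1), (0,0,2), (0,0,3), (0,0,4), (0,0,5), (0,0,6), (0,0,7), (0,0,8), (0,0,9), (0,0,10), (0,0,11) ...
Target (A=1, B=2, C=8) not in reachable set → no.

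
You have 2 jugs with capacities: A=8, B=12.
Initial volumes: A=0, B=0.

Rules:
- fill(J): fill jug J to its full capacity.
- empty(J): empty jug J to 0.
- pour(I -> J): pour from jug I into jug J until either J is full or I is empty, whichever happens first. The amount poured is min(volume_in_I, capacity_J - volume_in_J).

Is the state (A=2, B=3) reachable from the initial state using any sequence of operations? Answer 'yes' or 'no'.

Answer: no

Derivation:
BFS explored all 10 reachable states.
Reachable set includes: (0,0), (0,4), (0,8), (0,12), (4,0), (4,12), (8,0), (8,4), (8,8), (8,12)
Target (A=2, B=3) not in reachable set → no.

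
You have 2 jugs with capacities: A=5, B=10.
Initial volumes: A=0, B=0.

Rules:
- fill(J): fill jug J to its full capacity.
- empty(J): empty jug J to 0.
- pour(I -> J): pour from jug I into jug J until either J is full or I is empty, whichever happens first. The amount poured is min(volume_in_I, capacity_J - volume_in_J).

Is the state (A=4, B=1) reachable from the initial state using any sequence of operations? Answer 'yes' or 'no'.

BFS explored all 6 reachable states.
Reachable set includes: (0,0), (0,5), (0,10), (5,0), (5,5), (5,10)
Target (A=4, B=1) not in reachable set → no.

Answer: no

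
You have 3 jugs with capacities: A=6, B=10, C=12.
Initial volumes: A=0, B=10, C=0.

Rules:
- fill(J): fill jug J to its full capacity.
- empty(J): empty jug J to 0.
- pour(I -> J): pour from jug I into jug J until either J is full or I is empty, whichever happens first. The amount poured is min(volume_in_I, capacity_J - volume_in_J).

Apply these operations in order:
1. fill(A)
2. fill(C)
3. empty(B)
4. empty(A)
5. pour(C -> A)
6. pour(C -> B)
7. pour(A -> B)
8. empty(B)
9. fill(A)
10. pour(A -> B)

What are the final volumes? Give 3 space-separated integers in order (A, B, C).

Answer: 0 6 0

Derivation:
Step 1: fill(A) -> (A=6 B=10 C=0)
Step 2: fill(C) -> (A=6 B=10 C=12)
Step 3: empty(B) -> (A=6 B=0 C=12)
Step 4: empty(A) -> (A=0 B=0 C=12)
Step 5: pour(C -> A) -> (A=6 B=0 C=6)
Step 6: pour(C -> B) -> (A=6 B=6 C=0)
Step 7: pour(A -> B) -> (A=2 B=10 C=0)
Step 8: empty(B) -> (A=2 B=0 C=0)
Step 9: fill(A) -> (A=6 B=0 C=0)
Step 10: pour(A -> B) -> (A=0 B=6 C=0)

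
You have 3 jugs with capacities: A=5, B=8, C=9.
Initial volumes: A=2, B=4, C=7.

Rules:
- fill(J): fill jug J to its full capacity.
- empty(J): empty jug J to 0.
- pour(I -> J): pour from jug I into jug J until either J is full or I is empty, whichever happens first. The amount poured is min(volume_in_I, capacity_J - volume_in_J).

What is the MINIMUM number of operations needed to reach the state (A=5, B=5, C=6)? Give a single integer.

BFS from (A=2, B=4, C=7). One shortest path:
  1. empty(A) -> (A=0 B=4 C=7)
  2. pour(B -> A) -> (A=4 B=0 C=7)
  3. pour(C -> A) -> (A=5 B=0 C=6)
  4. pour(A -> B) -> (A=0 B=5 C=6)
  5. fill(A) -> (A=5 B=5 C=6)
Reached target in 5 moves.

Answer: 5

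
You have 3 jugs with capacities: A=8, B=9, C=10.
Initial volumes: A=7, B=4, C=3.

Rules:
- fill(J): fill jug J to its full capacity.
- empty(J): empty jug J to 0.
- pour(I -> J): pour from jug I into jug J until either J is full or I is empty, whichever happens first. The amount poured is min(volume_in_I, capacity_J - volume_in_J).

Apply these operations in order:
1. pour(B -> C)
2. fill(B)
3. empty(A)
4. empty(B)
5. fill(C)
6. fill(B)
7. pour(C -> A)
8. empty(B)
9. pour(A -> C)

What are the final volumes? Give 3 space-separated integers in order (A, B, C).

Answer: 0 0 10

Derivation:
Step 1: pour(B -> C) -> (A=7 B=0 C=7)
Step 2: fill(B) -> (A=7 B=9 C=7)
Step 3: empty(A) -> (A=0 B=9 C=7)
Step 4: empty(B) -> (A=0 B=0 C=7)
Step 5: fill(C) -> (A=0 B=0 C=10)
Step 6: fill(B) -> (A=0 B=9 C=10)
Step 7: pour(C -> A) -> (A=8 B=9 C=2)
Step 8: empty(B) -> (A=8 B=0 C=2)
Step 9: pour(A -> C) -> (A=0 B=0 C=10)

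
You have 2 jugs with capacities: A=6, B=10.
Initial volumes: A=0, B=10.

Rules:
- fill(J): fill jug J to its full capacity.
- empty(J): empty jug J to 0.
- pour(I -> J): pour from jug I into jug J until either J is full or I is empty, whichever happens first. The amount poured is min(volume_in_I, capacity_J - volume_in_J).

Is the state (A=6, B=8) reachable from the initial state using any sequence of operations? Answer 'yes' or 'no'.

Answer: yes

Derivation:
BFS from (A=0, B=10):
  1. pour(B -> A) -> (A=6 B=4)
  2. empty(A) -> (A=0 B=4)
  3. pour(B -> A) -> (A=4 B=0)
  4. fill(B) -> (A=4 B=10)
  5. pour(B -> A) -> (A=6 B=8)
Target reached → yes.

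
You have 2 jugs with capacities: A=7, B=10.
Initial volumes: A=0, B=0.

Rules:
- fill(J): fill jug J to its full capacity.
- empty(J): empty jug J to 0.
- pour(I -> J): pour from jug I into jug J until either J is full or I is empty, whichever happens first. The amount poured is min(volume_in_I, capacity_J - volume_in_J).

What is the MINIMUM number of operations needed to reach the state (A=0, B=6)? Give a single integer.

Answer: 7

Derivation:
BFS from (A=0, B=0). One shortest path:
  1. fill(B) -> (A=0 B=10)
  2. pour(B -> A) -> (A=7 B=3)
  3. empty(A) -> (A=0 B=3)
  4. pour(B -> A) -> (A=3 B=0)
  5. fill(B) -> (A=3 B=10)
  6. pour(B -> A) -> (A=7 B=6)
  7. empty(A) -> (A=0 B=6)
Reached target in 7 moves.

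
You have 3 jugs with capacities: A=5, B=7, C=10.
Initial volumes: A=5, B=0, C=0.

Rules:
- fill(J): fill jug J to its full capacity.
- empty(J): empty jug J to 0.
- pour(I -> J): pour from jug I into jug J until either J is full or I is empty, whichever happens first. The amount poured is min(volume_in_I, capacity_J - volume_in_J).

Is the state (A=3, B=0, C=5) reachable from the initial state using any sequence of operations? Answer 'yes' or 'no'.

BFS from (A=5, B=0, C=0):
  1. fill(C) -> (A=5 B=0 C=10)
  2. pour(A -> B) -> (A=0 B=5 C=10)
  3. pour(C -> A) -> (A=5 B=5 C=5)
  4. pour(A -> B) -> (A=3 B=7 C=5)
  5. empty(B) -> (A=3 B=0 C=5)
Target reached → yes.

Answer: yes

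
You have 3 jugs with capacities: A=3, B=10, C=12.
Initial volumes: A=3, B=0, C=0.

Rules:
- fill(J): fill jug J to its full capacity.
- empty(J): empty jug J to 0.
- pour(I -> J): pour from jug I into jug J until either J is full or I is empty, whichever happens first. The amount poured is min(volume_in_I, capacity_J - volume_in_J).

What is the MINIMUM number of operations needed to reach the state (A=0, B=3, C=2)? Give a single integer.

BFS from (A=3, B=0, C=0). One shortest path:
  1. fill(C) -> (A=3 B=0 C=12)
  2. pour(C -> B) -> (A=3 B=10 C=2)
  3. empty(B) -> (A=3 B=0 C=2)
  4. pour(A -> B) -> (A=0 B=3 C=2)
Reached target in 4 moves.

Answer: 4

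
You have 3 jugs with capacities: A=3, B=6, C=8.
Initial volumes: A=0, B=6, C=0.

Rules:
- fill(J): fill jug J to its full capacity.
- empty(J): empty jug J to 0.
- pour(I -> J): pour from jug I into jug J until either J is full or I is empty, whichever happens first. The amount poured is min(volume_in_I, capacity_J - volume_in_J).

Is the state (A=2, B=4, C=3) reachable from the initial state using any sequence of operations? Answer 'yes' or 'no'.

BFS explored all 182 reachable states.
Reachable set includes: (0,0,0), (0,0,1), (0,0,2), (0,0,3), (0,0,4), (0,0,5), (0,0,6), (0,0,7), (0,0,8), (0,1,0), (0,1,1), (0,1,2) ...
Target (A=2, B=4, C=3) not in reachable set → no.

Answer: no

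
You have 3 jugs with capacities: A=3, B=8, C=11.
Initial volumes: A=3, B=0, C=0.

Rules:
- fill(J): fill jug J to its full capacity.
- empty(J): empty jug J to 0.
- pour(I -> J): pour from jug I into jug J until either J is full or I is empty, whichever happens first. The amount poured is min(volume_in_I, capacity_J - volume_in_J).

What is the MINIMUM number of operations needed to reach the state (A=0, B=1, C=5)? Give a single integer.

Answer: 8

Derivation:
BFS from (A=3, B=0, C=0). One shortest path:
  1. fill(C) -> (A=3 B=0 C=11)
  2. pour(A -> B) -> (A=0 B=3 C=11)
  3. pour(C -> A) -> (A=3 B=3 C=8)
  4. pour(A -> B) -> (A=0 B=6 C=8)
  5. pour(C -> A) -> (A=3 B=6 C=5)
  6. pour(A -> B) -> (A=1 B=8 C=5)
  7. empty(B) -> (A=1 B=0 C=5)
  8. pour(A -> B) -> (A=0 B=1 C=5)
Reached target in 8 moves.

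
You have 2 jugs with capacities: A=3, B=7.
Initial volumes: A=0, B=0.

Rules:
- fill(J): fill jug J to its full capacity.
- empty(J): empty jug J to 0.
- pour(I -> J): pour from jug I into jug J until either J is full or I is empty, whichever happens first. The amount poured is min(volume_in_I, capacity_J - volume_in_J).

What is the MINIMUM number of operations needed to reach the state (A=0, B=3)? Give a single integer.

Answer: 2

Derivation:
BFS from (A=0, B=0). One shortest path:
  1. fill(A) -> (A=3 B=0)
  2. pour(A -> B) -> (A=0 B=3)
Reached target in 2 moves.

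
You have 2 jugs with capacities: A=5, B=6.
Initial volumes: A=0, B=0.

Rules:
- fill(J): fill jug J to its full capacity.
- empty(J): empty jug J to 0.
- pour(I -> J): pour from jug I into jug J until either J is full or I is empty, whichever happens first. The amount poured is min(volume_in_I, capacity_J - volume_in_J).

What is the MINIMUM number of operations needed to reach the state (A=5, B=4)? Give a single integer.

Answer: 7

Derivation:
BFS from (A=0, B=0). One shortest path:
  1. fill(A) -> (A=5 B=0)
  2. pour(A -> B) -> (A=0 B=5)
  3. fill(A) -> (A=5 B=5)
  4. pour(A -> B) -> (A=4 B=6)
  5. empty(B) -> (A=4 B=0)
  6. pour(A -> B) -> (A=0 B=4)
  7. fill(A) -> (A=5 B=4)
Reached target in 7 moves.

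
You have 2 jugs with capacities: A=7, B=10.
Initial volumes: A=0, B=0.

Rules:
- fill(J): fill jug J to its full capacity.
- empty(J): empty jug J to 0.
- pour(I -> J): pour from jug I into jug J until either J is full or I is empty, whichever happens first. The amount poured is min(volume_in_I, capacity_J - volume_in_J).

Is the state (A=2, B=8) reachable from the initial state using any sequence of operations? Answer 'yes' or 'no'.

Answer: no

Derivation:
BFS explored all 34 reachable states.
Reachable set includes: (0,0), (0,1), (0,2), (0,3), (0,4), (0,5), (0,6), (0,7), (0,8), (0,9), (0,10), (1,0) ...
Target (A=2, B=8) not in reachable set → no.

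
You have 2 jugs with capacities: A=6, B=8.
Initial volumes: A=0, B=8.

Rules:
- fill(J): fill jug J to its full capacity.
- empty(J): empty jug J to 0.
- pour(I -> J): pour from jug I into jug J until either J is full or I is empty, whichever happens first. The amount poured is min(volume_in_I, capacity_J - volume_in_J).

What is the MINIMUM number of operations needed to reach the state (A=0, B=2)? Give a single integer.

Answer: 2

Derivation:
BFS from (A=0, B=8). One shortest path:
  1. pour(B -> A) -> (A=6 B=2)
  2. empty(A) -> (A=0 B=2)
Reached target in 2 moves.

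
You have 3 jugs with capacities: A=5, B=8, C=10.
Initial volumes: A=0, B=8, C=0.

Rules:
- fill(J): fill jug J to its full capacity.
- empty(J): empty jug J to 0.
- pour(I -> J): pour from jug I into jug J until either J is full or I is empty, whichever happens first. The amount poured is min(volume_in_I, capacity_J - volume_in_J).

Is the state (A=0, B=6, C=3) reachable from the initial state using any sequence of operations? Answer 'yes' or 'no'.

BFS from (A=0, B=8, C=0):
  1. pour(B -> A) -> (A=5 B=3 C=0)
  2. empty(A) -> (A=0 B=3 C=0)
  3. pour(B -> A) -> (A=3 B=0 C=0)
  4. fill(B) -> (A=3 B=8 C=0)
  5. pour(B -> C) -> (A=3 B=0 C=8)
  6. fill(B) -> (A=3 B=8 C=8)
  7. pour(B -> C) -> (A=3 B=6 C=10)
  8. empty(C) -> (A=3 B=6 C=0)
  9. pour(A -> C) -> (A=0 B=6 C=3)
Target reached → yes.

Answer: yes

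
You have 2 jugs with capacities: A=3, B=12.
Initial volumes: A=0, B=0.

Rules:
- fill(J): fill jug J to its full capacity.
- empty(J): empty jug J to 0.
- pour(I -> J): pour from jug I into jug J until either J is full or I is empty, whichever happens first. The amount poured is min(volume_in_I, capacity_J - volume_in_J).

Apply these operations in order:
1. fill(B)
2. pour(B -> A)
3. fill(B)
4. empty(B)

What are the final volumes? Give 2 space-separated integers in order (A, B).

Step 1: fill(B) -> (A=0 B=12)
Step 2: pour(B -> A) -> (A=3 B=9)
Step 3: fill(B) -> (A=3 B=12)
Step 4: empty(B) -> (A=3 B=0)

Answer: 3 0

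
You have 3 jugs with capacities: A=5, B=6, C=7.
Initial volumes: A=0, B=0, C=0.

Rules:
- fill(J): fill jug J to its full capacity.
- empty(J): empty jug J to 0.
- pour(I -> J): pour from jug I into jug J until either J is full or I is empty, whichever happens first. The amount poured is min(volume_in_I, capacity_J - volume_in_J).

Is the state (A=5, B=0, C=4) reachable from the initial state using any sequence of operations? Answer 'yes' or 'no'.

Answer: yes

Derivation:
BFS from (A=0, B=0, C=0):
  1. fill(C) -> (A=0 B=0 C=7)
  2. pour(C -> A) -> (A=5 B=0 C=2)
  3. empty(A) -> (A=0 B=0 C=2)
  4. pour(C -> A) -> (A=2 B=0 C=0)
  5. fill(C) -> (A=2 B=0 C=7)
  6. pour(C -> A) -> (A=5 B=0 C=4)
Target reached → yes.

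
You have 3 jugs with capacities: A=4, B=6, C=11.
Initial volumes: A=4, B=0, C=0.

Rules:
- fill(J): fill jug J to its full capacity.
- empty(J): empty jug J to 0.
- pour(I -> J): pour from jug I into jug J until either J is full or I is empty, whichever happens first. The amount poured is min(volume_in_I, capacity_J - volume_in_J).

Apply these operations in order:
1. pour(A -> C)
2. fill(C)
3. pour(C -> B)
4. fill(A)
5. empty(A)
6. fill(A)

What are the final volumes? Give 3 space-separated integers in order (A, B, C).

Answer: 4 6 5

Derivation:
Step 1: pour(A -> C) -> (A=0 B=0 C=4)
Step 2: fill(C) -> (A=0 B=0 C=11)
Step 3: pour(C -> B) -> (A=0 B=6 C=5)
Step 4: fill(A) -> (A=4 B=6 C=5)
Step 5: empty(A) -> (A=0 B=6 C=5)
Step 6: fill(A) -> (A=4 B=6 C=5)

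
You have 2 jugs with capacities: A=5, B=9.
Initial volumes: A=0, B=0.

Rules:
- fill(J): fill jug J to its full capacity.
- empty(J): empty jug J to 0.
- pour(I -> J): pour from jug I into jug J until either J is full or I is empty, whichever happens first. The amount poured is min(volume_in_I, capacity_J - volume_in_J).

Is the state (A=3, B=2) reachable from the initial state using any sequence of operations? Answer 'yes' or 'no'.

Answer: no

Derivation:
BFS explored all 28 reachable states.
Reachable set includes: (0,0), (0,1), (0,2), (0,3), (0,4), (0,5), (0,6), (0,7), (0,8), (0,9), (1,0), (1,9) ...
Target (A=3, B=2) not in reachable set → no.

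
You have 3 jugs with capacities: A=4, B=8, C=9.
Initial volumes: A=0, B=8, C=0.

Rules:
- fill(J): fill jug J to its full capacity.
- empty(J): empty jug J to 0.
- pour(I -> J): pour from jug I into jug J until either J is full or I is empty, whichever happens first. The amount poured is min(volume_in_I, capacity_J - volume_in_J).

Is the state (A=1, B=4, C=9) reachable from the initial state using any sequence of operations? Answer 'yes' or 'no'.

Answer: yes

Derivation:
BFS from (A=0, B=8, C=0):
  1. empty(B) -> (A=0 B=0 C=0)
  2. fill(C) -> (A=0 B=0 C=9)
  3. pour(C -> B) -> (A=0 B=8 C=1)
  4. pour(B -> A) -> (A=4 B=4 C=1)
  5. empty(A) -> (A=0 B=4 C=1)
  6. pour(C -> A) -> (A=1 B=4 C=0)
  7. fill(C) -> (A=1 B=4 C=9)
Target reached → yes.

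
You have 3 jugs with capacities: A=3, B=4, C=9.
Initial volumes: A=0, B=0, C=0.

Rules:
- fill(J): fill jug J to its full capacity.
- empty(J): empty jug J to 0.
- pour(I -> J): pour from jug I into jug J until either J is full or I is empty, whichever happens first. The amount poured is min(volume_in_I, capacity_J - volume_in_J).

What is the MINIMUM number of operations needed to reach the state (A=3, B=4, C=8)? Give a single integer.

Answer: 5

Derivation:
BFS from (A=0, B=0, C=0). One shortest path:
  1. fill(A) -> (A=3 B=0 C=0)
  2. fill(C) -> (A=3 B=0 C=9)
  3. pour(A -> B) -> (A=0 B=3 C=9)
  4. fill(A) -> (A=3 B=3 C=9)
  5. pour(C -> B) -> (A=3 B=4 C=8)
Reached target in 5 moves.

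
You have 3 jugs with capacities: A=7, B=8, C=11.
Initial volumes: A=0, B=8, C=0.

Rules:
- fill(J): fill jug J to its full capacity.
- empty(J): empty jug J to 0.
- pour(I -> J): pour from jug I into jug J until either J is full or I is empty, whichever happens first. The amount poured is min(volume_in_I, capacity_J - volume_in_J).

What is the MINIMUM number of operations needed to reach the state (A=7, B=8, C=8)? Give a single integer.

Answer: 3

Derivation:
BFS from (A=0, B=8, C=0). One shortest path:
  1. fill(A) -> (A=7 B=8 C=0)
  2. pour(B -> C) -> (A=7 B=0 C=8)
  3. fill(B) -> (A=7 B=8 C=8)
Reached target in 3 moves.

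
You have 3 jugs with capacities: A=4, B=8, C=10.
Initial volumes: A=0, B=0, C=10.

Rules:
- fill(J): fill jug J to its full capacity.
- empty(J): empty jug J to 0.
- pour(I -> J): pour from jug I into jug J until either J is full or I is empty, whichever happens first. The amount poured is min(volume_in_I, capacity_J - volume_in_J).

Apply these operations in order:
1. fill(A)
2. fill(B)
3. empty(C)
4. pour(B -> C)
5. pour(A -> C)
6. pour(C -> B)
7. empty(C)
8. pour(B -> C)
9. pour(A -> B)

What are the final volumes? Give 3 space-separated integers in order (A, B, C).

Step 1: fill(A) -> (A=4 B=0 C=10)
Step 2: fill(B) -> (A=4 B=8 C=10)
Step 3: empty(C) -> (A=4 B=8 C=0)
Step 4: pour(B -> C) -> (A=4 B=0 C=8)
Step 5: pour(A -> C) -> (A=2 B=0 C=10)
Step 6: pour(C -> B) -> (A=2 B=8 C=2)
Step 7: empty(C) -> (A=2 B=8 C=0)
Step 8: pour(B -> C) -> (A=2 B=0 C=8)
Step 9: pour(A -> B) -> (A=0 B=2 C=8)

Answer: 0 2 8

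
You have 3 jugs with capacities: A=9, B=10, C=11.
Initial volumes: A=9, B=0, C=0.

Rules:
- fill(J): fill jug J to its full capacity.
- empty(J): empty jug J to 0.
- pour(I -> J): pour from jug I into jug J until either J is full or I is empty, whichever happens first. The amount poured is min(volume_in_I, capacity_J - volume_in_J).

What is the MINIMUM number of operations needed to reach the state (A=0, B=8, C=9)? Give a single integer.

Answer: 6

Derivation:
BFS from (A=9, B=0, C=0). One shortest path:
  1. fill(B) -> (A=9 B=10 C=0)
  2. pour(A -> C) -> (A=0 B=10 C=9)
  3. fill(A) -> (A=9 B=10 C=9)
  4. pour(B -> C) -> (A=9 B=8 C=11)
  5. empty(C) -> (A=9 B=8 C=0)
  6. pour(A -> C) -> (A=0 B=8 C=9)
Reached target in 6 moves.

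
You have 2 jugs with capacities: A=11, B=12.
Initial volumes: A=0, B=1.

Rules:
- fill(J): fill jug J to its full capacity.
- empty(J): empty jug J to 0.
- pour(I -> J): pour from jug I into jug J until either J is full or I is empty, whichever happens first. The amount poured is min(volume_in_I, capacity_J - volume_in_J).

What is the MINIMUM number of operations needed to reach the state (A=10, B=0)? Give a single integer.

Answer: 6

Derivation:
BFS from (A=0, B=1). One shortest path:
  1. fill(A) -> (A=11 B=1)
  2. empty(B) -> (A=11 B=0)
  3. pour(A -> B) -> (A=0 B=11)
  4. fill(A) -> (A=11 B=11)
  5. pour(A -> B) -> (A=10 B=12)
  6. empty(B) -> (A=10 B=0)
Reached target in 6 moves.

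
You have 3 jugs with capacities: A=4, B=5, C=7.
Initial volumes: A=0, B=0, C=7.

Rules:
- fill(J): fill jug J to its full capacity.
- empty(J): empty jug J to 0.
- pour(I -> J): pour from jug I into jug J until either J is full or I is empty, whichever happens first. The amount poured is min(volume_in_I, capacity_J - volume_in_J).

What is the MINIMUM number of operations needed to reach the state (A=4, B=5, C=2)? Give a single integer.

Answer: 2

Derivation:
BFS from (A=0, B=0, C=7). One shortest path:
  1. fill(A) -> (A=4 B=0 C=7)
  2. pour(C -> B) -> (A=4 B=5 C=2)
Reached target in 2 moves.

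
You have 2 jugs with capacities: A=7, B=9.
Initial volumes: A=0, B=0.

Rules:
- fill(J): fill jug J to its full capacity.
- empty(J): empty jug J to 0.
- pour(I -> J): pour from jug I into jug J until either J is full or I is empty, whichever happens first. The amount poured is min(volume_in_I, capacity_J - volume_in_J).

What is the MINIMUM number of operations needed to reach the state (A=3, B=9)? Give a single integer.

BFS from (A=0, B=0). One shortest path:
  1. fill(A) -> (A=7 B=0)
  2. pour(A -> B) -> (A=0 B=7)
  3. fill(A) -> (A=7 B=7)
  4. pour(A -> B) -> (A=5 B=9)
  5. empty(B) -> (A=5 B=0)
  6. pour(A -> B) -> (A=0 B=5)
  7. fill(A) -> (A=7 B=5)
  8. pour(A -> B) -> (A=3 B=9)
Reached target in 8 moves.

Answer: 8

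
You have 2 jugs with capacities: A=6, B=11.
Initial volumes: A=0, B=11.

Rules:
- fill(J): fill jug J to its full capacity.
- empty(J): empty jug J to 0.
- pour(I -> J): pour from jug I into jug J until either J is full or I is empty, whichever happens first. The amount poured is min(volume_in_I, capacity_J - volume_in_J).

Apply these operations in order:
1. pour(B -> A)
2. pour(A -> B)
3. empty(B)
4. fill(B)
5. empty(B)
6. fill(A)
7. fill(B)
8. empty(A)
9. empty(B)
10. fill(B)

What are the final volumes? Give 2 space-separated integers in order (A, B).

Answer: 0 11

Derivation:
Step 1: pour(B -> A) -> (A=6 B=5)
Step 2: pour(A -> B) -> (A=0 B=11)
Step 3: empty(B) -> (A=0 B=0)
Step 4: fill(B) -> (A=0 B=11)
Step 5: empty(B) -> (A=0 B=0)
Step 6: fill(A) -> (A=6 B=0)
Step 7: fill(B) -> (A=6 B=11)
Step 8: empty(A) -> (A=0 B=11)
Step 9: empty(B) -> (A=0 B=0)
Step 10: fill(B) -> (A=0 B=11)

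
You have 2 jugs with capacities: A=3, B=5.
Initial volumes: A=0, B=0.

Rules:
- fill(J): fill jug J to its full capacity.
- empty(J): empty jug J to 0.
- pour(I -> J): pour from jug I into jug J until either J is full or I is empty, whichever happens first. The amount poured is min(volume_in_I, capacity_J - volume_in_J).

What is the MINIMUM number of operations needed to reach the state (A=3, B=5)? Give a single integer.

BFS from (A=0, B=0). One shortest path:
  1. fill(A) -> (A=3 B=0)
  2. fill(B) -> (A=3 B=5)
Reached target in 2 moves.

Answer: 2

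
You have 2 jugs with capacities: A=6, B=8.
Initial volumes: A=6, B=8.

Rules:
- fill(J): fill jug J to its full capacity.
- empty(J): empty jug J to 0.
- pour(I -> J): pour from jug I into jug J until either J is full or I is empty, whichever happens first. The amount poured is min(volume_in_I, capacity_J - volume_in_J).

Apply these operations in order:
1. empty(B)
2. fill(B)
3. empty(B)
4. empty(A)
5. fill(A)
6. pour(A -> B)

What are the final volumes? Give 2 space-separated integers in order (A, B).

Step 1: empty(B) -> (A=6 B=0)
Step 2: fill(B) -> (A=6 B=8)
Step 3: empty(B) -> (A=6 B=0)
Step 4: empty(A) -> (A=0 B=0)
Step 5: fill(A) -> (A=6 B=0)
Step 6: pour(A -> B) -> (A=0 B=6)

Answer: 0 6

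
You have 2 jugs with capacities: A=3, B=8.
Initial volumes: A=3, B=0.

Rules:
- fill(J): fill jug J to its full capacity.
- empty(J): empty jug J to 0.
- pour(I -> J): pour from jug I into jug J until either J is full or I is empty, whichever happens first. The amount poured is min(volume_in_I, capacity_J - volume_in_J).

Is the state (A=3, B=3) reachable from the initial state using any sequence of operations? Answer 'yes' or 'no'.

Answer: yes

Derivation:
BFS from (A=3, B=0):
  1. pour(A -> B) -> (A=0 B=3)
  2. fill(A) -> (A=3 B=3)
Target reached → yes.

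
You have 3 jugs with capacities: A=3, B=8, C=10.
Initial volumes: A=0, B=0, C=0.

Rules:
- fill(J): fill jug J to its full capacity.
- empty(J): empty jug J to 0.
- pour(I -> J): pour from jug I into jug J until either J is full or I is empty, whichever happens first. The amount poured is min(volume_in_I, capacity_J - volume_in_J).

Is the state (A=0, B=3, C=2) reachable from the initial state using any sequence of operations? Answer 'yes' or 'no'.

BFS from (A=0, B=0, C=0):
  1. fill(A) -> (A=3 B=0 C=0)
  2. fill(C) -> (A=3 B=0 C=10)
  3. pour(C -> B) -> (A=3 B=8 C=2)
  4. empty(B) -> (A=3 B=0 C=2)
  5. pour(A -> B) -> (A=0 B=3 C=2)
Target reached → yes.

Answer: yes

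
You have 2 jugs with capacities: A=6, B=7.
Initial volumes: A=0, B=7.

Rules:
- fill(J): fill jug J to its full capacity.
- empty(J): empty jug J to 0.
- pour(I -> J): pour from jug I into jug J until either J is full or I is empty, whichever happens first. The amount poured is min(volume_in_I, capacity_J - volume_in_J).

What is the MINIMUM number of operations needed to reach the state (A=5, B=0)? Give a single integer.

BFS from (A=0, B=7). One shortest path:
  1. fill(A) -> (A=6 B=7)
  2. empty(B) -> (A=6 B=0)
  3. pour(A -> B) -> (A=0 B=6)
  4. fill(A) -> (A=6 B=6)
  5. pour(A -> B) -> (A=5 B=7)
  6. empty(B) -> (A=5 B=0)
Reached target in 6 moves.

Answer: 6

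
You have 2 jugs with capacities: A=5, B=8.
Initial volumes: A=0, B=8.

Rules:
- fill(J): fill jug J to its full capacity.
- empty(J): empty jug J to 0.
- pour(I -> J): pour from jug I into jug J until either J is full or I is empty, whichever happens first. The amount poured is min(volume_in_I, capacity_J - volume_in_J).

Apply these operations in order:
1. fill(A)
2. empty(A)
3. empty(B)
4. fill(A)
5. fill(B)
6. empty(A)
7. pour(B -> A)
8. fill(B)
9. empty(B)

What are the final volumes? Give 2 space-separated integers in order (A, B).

Answer: 5 0

Derivation:
Step 1: fill(A) -> (A=5 B=8)
Step 2: empty(A) -> (A=0 B=8)
Step 3: empty(B) -> (A=0 B=0)
Step 4: fill(A) -> (A=5 B=0)
Step 5: fill(B) -> (A=5 B=8)
Step 6: empty(A) -> (A=0 B=8)
Step 7: pour(B -> A) -> (A=5 B=3)
Step 8: fill(B) -> (A=5 B=8)
Step 9: empty(B) -> (A=5 B=0)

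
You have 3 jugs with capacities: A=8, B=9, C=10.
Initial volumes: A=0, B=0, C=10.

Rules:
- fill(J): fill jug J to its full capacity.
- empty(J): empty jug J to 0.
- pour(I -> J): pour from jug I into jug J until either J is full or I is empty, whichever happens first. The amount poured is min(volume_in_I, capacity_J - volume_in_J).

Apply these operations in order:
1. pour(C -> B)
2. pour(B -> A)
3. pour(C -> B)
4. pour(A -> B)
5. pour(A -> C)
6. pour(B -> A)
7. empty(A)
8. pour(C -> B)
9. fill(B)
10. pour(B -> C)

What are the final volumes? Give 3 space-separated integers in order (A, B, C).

Answer: 0 0 9

Derivation:
Step 1: pour(C -> B) -> (A=0 B=9 C=1)
Step 2: pour(B -> A) -> (A=8 B=1 C=1)
Step 3: pour(C -> B) -> (A=8 B=2 C=0)
Step 4: pour(A -> B) -> (A=1 B=9 C=0)
Step 5: pour(A -> C) -> (A=0 B=9 C=1)
Step 6: pour(B -> A) -> (A=8 B=1 C=1)
Step 7: empty(A) -> (A=0 B=1 C=1)
Step 8: pour(C -> B) -> (A=0 B=2 C=0)
Step 9: fill(B) -> (A=0 B=9 C=0)
Step 10: pour(B -> C) -> (A=0 B=0 C=9)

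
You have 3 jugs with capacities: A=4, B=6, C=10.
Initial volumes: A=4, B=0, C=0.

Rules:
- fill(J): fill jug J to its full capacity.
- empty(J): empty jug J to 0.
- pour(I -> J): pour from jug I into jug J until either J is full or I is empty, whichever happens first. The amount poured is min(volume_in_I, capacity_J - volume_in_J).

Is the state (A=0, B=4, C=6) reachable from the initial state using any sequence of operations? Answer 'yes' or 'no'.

Answer: yes

Derivation:
BFS from (A=4, B=0, C=0):
  1. fill(B) -> (A=4 B=6 C=0)
  2. pour(B -> C) -> (A=4 B=0 C=6)
  3. pour(A -> B) -> (A=0 B=4 C=6)
Target reached → yes.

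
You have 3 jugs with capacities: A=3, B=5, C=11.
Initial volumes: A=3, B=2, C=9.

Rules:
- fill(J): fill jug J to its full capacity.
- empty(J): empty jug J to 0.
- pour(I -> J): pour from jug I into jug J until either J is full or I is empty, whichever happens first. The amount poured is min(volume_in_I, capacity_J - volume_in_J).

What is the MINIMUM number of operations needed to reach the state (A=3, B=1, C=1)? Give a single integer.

BFS from (A=3, B=2, C=9). One shortest path:
  1. empty(A) -> (A=0 B=2 C=9)
  2. pour(B -> A) -> (A=2 B=0 C=9)
  3. fill(B) -> (A=2 B=5 C=9)
  4. pour(B -> A) -> (A=3 B=4 C=9)
  5. pour(A -> C) -> (A=1 B=4 C=11)
  6. empty(C) -> (A=1 B=4 C=0)
  7. pour(A -> C) -> (A=0 B=4 C=1)
  8. pour(B -> A) -> (A=3 B=1 C=1)
Reached target in 8 moves.

Answer: 8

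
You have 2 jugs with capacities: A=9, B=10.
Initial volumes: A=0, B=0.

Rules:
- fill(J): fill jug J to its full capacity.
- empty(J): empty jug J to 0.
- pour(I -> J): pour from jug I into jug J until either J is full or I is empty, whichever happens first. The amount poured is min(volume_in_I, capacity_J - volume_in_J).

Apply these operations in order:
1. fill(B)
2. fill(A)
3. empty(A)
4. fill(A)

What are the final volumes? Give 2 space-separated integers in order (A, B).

Answer: 9 10

Derivation:
Step 1: fill(B) -> (A=0 B=10)
Step 2: fill(A) -> (A=9 B=10)
Step 3: empty(A) -> (A=0 B=10)
Step 4: fill(A) -> (A=9 B=10)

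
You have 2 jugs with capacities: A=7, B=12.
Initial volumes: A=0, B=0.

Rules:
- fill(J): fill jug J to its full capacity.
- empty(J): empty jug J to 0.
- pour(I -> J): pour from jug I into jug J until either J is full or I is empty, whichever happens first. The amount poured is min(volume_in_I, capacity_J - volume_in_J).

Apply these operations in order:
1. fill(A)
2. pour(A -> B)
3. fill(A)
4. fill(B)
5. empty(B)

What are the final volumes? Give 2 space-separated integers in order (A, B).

Step 1: fill(A) -> (A=7 B=0)
Step 2: pour(A -> B) -> (A=0 B=7)
Step 3: fill(A) -> (A=7 B=7)
Step 4: fill(B) -> (A=7 B=12)
Step 5: empty(B) -> (A=7 B=0)

Answer: 7 0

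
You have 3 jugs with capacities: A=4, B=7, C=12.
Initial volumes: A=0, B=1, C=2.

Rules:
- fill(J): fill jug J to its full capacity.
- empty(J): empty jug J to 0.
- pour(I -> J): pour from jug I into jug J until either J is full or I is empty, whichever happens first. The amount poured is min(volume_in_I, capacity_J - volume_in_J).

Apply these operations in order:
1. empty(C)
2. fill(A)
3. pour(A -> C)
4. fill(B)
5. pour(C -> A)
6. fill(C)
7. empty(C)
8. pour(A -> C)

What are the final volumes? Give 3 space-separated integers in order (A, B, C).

Step 1: empty(C) -> (A=0 B=1 C=0)
Step 2: fill(A) -> (A=4 B=1 C=0)
Step 3: pour(A -> C) -> (A=0 B=1 C=4)
Step 4: fill(B) -> (A=0 B=7 C=4)
Step 5: pour(C -> A) -> (A=4 B=7 C=0)
Step 6: fill(C) -> (A=4 B=7 C=12)
Step 7: empty(C) -> (A=4 B=7 C=0)
Step 8: pour(A -> C) -> (A=0 B=7 C=4)

Answer: 0 7 4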